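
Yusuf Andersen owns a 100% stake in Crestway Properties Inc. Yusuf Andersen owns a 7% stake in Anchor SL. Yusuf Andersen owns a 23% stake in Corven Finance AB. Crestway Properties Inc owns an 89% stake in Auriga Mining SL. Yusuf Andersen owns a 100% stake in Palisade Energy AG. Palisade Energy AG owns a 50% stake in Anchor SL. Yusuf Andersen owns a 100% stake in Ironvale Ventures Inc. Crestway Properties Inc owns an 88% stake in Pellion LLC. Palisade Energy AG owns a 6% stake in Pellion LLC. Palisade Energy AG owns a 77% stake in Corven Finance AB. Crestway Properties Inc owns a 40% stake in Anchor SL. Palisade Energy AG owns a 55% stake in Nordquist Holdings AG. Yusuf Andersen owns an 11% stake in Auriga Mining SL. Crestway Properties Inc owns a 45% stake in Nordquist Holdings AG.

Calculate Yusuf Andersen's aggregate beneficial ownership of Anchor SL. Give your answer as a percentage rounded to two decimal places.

97.00%

Yusuf reaches Anchor along 3 paths.
Direct stake: 7% = 7%.
Via Crestway: 100% × 40% = 40%.
Via Palisade: 100% × 50% = 50%.
Total: 7% + 40% + 50% = 97%.
Rounded: 97.00%.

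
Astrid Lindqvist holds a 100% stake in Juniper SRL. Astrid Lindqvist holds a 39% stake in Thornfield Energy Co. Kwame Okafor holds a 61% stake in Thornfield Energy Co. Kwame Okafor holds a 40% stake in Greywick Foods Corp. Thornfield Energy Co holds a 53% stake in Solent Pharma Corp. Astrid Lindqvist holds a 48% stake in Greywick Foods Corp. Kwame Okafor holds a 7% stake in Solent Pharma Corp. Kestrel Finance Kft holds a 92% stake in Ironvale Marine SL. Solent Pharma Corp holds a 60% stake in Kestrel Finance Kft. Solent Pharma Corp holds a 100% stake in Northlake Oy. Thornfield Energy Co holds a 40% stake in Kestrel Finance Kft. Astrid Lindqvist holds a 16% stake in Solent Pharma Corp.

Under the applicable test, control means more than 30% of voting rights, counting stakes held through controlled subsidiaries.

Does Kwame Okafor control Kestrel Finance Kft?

Yes

Kwame holds 61% of Thornfield, so Kwame controls Thornfield.
Thornfield and Kwame together hold 53% + 7% = 60% of Solent, so Kwame controls Solent.
Thornfield and Solent together hold 40% + 60% = 100% of Kestrel, so Kwame controls Kestrel.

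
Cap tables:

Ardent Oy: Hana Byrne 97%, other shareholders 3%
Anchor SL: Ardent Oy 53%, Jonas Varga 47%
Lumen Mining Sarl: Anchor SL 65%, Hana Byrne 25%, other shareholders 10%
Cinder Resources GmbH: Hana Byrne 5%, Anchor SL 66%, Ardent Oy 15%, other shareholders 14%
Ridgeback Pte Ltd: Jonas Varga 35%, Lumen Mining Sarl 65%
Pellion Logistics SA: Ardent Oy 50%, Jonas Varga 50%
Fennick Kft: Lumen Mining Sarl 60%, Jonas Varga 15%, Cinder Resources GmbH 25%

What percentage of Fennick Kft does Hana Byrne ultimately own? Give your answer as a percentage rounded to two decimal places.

Hana reaches Fennick along 5 paths.
Via Ardent → Anchor → Lumen: 97% × 53% × 65% × 60% = 20.0499%.
Via Lumen: 25% × 60% = 15%.
Via Cinder: 5% × 25% = 1.25%.
Via Ardent → Anchor → Cinder: 97% × 53% × 66% × 25% = 8.48265%.
Via Ardent → Cinder: 97% × 15% × 25% = 3.6375%.
Total: 20.0499% + 15% + 1.25% + 8.48265% + 3.6375% = 48.42005%.
Rounded: 48.42%.

48.42%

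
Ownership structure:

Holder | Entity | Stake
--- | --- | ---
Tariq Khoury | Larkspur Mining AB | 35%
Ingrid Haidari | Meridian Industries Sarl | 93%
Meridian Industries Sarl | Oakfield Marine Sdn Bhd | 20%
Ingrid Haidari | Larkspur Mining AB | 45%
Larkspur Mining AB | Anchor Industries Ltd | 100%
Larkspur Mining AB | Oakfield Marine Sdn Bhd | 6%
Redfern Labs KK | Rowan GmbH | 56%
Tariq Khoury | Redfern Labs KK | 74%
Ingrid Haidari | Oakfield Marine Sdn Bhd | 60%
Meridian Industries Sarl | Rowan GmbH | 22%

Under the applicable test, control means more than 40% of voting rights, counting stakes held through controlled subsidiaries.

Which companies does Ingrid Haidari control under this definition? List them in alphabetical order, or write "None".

Anchor Industries Ltd, Larkspur Mining AB, Meridian Industries Sarl, Oakfield Marine Sdn Bhd

Ingrid holds 93% of Meridian, so Ingrid controls Meridian.
Ingrid holds 45% of Larkspur, so Ingrid controls Larkspur.
Ingrid and Meridian and Larkspur together hold 60% + 20% + 6% = 86% of Oakfield, so Ingrid controls Oakfield.
Larkspur holds 100% of Anchor, so Ingrid controls Anchor.
No other company's threshold is met.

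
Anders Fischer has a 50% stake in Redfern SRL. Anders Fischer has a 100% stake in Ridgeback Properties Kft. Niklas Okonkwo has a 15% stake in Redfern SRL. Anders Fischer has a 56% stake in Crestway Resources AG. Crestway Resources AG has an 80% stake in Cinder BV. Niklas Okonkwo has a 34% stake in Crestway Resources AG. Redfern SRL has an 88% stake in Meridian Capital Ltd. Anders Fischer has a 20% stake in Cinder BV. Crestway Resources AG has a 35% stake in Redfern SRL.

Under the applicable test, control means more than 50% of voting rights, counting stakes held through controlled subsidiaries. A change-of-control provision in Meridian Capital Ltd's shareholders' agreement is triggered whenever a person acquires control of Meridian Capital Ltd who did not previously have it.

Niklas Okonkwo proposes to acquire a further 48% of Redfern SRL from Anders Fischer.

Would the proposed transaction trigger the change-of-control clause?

The purchase adds only to Niklas's holdings (Anders's stake shrinks), so Niklas is the only person who could newly come to control Meridian.
Niklas's largest direct stake is 34% in Crestway, which does not meet the threshold, so Niklas controls no company.
Neither Niklas nor any entity Niklas controls holds any voting interest in Meridian.
So before the transaction, Niklas does not control Meridian.
After the purchase, Niklas's direct stake in Redfern rises to 15% + 48% = 63%, and Anders's stake falls to 2%.
Niklas holds 63% of Redfern, so Niklas controls Redfern.
Redfern holds 88% of Meridian, so Niklas controls Meridian.
Niklas did not control Meridian before and does after, so the clause is triggered.

Yes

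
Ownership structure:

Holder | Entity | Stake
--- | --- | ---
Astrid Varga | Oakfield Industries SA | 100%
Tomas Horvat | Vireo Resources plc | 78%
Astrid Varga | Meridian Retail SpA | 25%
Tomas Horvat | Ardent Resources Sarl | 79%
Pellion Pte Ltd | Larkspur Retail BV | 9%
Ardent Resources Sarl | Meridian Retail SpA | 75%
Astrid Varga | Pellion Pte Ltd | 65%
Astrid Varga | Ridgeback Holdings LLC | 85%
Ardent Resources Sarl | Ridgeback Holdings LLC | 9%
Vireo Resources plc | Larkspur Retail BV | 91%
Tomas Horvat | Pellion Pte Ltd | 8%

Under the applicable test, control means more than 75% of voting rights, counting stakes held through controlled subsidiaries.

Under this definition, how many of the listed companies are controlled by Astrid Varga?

Astrid holds 100% of Oakfield, so Astrid controls Oakfield.
Astrid holds 85% of Ridgeback, so Astrid controls Ridgeback.
No other company's threshold is met.
Astrid controls 2 companies.

2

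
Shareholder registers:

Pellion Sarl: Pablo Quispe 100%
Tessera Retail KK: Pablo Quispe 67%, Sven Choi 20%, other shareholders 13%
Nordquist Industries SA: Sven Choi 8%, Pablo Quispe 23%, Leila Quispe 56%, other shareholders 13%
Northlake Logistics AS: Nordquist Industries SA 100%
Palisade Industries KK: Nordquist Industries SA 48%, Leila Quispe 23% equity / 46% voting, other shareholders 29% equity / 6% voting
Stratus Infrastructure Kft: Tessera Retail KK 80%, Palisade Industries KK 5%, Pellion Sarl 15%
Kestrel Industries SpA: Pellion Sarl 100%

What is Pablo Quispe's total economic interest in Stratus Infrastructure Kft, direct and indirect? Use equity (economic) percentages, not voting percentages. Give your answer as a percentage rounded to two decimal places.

Pablo reaches Stratus along 3 paths.
Via Tessera: 67% × 80% = 53.6%.
Via Nordquist → Palisade: 23% × 48% × 5% = 0.552%.
Via Pellion: 100% × 15% = 15%.
Total: 53.6% + 0.552% + 15% = 69.152%.
Rounded: 69.15%.

69.15%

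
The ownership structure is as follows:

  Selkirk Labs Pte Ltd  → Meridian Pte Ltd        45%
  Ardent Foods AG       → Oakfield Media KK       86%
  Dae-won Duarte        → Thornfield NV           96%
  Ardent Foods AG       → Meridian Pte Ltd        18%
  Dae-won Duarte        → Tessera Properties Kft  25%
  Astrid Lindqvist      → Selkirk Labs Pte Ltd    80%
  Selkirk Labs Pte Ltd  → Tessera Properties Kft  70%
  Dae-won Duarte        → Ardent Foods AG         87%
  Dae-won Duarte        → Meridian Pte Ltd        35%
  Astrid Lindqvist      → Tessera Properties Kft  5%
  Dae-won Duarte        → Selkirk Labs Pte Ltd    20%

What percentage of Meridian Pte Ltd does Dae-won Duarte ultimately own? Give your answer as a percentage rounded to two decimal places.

59.66%

Dae-won reaches Meridian along 3 paths.
Via Ardent: 87% × 18% = 15.66%.
Direct stake: 35% = 35%.
Via Selkirk: 20% × 45% = 9%.
Total: 15.66% + 35% + 9% = 59.66%.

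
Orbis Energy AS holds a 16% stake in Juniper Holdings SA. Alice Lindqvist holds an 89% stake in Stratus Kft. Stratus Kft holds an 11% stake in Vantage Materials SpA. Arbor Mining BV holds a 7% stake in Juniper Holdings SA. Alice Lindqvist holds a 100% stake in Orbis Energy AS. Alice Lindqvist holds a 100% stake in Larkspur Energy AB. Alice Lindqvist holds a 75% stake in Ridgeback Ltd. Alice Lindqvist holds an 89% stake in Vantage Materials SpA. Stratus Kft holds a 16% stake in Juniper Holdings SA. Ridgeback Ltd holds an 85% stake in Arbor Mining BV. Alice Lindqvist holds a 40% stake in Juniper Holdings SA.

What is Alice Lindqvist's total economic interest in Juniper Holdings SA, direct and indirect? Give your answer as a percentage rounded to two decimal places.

Alice reaches Juniper along 4 paths.
Via Stratus: 89% × 16% = 14.24%.
Via Orbis: 100% × 16% = 16%.
Direct stake: 40% = 40%.
Via Ridgeback → Arbor: 75% × 85% × 7% = 4.4625%.
Total: 14.24% + 16% + 40% + 4.4625% = 74.7025%.
Rounded: 74.70%.

74.70%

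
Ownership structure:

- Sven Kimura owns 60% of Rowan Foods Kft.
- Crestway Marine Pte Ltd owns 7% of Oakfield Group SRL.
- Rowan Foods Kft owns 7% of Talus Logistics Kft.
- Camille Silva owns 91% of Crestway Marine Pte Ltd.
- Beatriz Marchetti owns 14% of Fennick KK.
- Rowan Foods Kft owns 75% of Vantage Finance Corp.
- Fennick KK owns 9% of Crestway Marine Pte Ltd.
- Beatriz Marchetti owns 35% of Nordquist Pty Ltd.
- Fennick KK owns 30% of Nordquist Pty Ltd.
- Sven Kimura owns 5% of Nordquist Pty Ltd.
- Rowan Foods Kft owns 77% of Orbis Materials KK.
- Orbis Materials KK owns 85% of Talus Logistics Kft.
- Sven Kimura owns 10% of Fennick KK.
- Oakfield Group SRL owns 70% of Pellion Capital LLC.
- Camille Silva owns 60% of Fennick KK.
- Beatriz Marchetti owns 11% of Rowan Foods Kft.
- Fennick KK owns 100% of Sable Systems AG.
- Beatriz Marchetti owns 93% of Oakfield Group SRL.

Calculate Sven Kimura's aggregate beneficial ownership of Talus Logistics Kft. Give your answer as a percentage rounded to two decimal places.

Sven reaches Talus along 2 paths.
Via Rowan: 60% × 7% = 4.2%.
Via Rowan → Orbis: 60% × 77% × 85% = 39.27%.
Total: 4.2% + 39.27% = 43.47%.

43.47%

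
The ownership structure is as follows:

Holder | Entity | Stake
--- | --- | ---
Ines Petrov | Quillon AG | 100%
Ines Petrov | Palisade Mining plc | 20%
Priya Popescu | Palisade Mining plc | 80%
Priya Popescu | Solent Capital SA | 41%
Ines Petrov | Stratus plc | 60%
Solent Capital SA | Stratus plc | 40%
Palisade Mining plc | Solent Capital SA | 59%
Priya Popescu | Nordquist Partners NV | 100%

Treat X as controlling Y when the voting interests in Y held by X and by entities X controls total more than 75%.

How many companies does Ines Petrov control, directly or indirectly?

1

Ines holds 100% of Quillon, so Ines controls Quillon.
No other company's threshold is met.
Ines controls 1 company.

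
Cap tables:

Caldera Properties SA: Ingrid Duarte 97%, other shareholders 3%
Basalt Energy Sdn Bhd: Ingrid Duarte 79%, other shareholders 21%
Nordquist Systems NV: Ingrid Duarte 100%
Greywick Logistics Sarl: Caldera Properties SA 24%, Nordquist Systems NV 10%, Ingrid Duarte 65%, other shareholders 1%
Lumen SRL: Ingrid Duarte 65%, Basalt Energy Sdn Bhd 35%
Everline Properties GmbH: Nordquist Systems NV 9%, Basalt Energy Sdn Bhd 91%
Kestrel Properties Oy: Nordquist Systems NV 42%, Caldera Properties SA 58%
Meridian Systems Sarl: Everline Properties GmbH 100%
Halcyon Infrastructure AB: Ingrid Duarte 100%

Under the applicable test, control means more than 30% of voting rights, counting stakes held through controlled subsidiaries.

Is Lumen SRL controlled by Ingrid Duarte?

Yes

Ingrid holds 79% of Basalt, so Ingrid controls Basalt.
Ingrid and Basalt together hold 65% + 35% = 100% of Lumen, so Ingrid controls Lumen.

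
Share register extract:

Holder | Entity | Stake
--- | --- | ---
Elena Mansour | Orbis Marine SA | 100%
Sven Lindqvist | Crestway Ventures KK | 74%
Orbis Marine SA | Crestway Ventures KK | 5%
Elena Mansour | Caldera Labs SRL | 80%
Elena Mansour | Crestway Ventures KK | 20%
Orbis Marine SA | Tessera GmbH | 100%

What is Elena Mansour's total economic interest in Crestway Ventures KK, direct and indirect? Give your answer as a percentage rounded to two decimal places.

Elena reaches Crestway along 2 paths.
Via Orbis: 100% × 5% = 5%.
Direct stake: 20% = 20%.
Total: 5% + 20% = 25%.
Rounded: 25.00%.

25.00%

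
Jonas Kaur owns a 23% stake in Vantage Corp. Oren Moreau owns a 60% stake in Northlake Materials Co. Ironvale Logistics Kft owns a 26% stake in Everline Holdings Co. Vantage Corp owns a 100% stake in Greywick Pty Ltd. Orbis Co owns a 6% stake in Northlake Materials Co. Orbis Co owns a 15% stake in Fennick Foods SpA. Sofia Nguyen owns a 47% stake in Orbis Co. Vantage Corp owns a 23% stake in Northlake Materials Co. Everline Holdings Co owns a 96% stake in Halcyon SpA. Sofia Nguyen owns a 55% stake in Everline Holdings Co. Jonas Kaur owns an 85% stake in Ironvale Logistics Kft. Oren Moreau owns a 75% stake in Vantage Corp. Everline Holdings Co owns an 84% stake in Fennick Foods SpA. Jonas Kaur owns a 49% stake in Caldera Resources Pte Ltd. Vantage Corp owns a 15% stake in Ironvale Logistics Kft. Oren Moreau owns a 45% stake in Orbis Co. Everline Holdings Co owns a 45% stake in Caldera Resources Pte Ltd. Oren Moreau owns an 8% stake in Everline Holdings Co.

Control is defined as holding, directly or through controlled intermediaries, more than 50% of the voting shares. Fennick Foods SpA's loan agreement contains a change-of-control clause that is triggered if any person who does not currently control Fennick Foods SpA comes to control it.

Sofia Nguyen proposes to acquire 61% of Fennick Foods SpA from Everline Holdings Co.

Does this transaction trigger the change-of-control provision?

No

The purchase adds only to Sofia's holdings (Everline's stake shrinks), so Sofia is the only person who could newly come to control Fennick.
Sofia holds 55% of Everline, so Sofia controls Everline.
Everline holds 84% of Fennick, so Sofia controls Fennick.
So Sofia already controls Fennick before the transaction.
After the purchase, Sofia holds 61% of Fennick directly, and Everline's stake falls to 23%.
Sofia controlled Fennick already, so this is not a new person acquiring control; every other person's position is unchanged or reduced.
No new person acquires control, so the clause is not triggered.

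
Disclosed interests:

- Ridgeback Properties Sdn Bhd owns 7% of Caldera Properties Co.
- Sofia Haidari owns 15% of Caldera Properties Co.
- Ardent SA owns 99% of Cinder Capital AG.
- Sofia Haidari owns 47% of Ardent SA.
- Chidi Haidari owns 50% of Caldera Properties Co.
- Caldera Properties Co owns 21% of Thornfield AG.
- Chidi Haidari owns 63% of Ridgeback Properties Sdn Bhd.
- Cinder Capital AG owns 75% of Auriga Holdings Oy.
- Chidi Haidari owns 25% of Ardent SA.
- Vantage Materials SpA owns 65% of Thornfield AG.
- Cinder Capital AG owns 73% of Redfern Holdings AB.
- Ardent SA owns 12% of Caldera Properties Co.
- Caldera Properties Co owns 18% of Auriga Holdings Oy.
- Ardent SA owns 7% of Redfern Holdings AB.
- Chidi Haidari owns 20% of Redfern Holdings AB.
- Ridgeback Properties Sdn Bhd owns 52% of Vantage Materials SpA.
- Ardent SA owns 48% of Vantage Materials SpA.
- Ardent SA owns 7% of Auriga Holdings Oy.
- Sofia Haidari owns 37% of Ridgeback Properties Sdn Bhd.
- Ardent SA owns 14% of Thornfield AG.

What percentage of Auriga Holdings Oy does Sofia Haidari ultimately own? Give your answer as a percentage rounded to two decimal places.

42.37%

Sofia reaches Auriga along 5 paths.
Via Ardent → Caldera: 47% × 12% × 18% = 1.0152%.
Via Caldera: 15% × 18% = 2.7%.
Via Ridgeback → Caldera: 37% × 7% × 18% = 0.4662%.
Via Ardent: 47% × 7% = 3.29%.
Via Ardent → Cinder: 47% × 99% × 75% = 34.8975%.
Total: 1.0152% + 2.7% + 0.4662% + 3.29% + 34.8975% = 42.3689%.
Rounded: 42.37%.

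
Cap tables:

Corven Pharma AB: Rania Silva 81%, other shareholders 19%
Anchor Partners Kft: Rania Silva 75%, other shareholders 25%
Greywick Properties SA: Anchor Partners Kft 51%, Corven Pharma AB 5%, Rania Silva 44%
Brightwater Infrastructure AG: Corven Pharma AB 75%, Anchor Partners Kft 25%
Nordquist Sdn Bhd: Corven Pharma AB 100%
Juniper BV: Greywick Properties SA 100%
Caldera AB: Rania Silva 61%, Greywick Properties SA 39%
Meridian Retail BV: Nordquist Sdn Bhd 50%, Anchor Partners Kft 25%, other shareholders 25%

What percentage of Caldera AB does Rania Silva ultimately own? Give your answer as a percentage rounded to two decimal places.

94.66%

Rania reaches Caldera along 4 paths.
Direct stake: 61% = 61%.
Via Anchor → Greywick: 75% × 51% × 39% = 14.9175%.
Via Corven → Greywick: 81% × 5% × 39% = 1.5795%.
Via Greywick: 44% × 39% = 17.16%.
Total: 61% + 14.9175% + 1.5795% + 17.16% = 94.657%.
Rounded: 94.66%.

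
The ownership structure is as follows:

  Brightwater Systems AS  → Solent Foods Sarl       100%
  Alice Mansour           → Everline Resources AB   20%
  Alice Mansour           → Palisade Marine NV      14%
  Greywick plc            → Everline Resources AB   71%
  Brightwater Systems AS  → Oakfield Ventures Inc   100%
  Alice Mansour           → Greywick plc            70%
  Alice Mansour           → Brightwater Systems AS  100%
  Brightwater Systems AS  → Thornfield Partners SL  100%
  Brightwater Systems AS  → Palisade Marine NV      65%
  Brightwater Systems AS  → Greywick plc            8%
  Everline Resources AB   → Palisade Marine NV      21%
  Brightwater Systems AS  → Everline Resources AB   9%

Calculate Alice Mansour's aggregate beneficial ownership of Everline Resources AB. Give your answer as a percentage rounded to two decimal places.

Alice reaches Everline along 4 paths.
Via Brightwater: 100% × 9% = 9%.
Direct stake: 20% = 20%.
Via Brightwater → Greywick: 100% × 8% × 71% = 5.68%.
Via Greywick: 70% × 71% = 49.7%.
Total: 9% + 20% + 5.68% + 49.7% = 84.38%.

84.38%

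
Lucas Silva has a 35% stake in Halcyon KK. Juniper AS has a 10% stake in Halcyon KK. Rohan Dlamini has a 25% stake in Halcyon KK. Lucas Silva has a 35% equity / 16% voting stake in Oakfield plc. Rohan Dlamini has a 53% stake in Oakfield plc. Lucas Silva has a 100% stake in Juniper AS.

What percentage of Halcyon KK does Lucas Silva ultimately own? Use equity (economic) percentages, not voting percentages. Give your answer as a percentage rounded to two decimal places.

Lucas reaches Halcyon along 2 paths.
Via Juniper: 100% × 10% = 10%.
Direct stake: 35% = 35%.
Total: 10% + 35% = 45%.
Rounded: 45.00%.

45.00%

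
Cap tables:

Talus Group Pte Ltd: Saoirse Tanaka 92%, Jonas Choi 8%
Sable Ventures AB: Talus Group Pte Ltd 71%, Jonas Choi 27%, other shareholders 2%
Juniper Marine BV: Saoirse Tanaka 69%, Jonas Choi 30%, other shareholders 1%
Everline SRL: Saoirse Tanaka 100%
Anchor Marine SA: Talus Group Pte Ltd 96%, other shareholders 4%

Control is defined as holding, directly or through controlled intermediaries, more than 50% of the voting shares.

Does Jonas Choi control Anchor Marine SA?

No

Jonas's largest direct stake is 30% in Juniper, which does not meet the threshold, so Jonas controls no company.
Neither Jonas nor any entity Jonas controls holds any voting interest in Anchor.
So Jonas does not control Anchor.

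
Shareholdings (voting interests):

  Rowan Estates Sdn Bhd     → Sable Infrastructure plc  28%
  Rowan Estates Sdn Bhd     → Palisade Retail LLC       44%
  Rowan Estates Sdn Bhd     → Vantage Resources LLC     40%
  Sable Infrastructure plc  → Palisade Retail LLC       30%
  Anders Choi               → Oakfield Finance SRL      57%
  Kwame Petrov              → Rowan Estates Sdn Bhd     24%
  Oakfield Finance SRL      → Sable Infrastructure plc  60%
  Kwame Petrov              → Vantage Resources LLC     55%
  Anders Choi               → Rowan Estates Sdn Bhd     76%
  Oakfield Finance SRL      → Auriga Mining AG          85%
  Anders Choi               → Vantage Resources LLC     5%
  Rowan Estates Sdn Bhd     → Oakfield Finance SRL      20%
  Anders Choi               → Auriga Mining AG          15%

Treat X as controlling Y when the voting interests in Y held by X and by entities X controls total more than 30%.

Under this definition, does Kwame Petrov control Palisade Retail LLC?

No

Kwame holds 55% of Vantage, so Kwame controls Vantage.
Neither Kwame nor any entity Kwame controls holds any voting interest in Palisade.
So Kwame does not control Palisade.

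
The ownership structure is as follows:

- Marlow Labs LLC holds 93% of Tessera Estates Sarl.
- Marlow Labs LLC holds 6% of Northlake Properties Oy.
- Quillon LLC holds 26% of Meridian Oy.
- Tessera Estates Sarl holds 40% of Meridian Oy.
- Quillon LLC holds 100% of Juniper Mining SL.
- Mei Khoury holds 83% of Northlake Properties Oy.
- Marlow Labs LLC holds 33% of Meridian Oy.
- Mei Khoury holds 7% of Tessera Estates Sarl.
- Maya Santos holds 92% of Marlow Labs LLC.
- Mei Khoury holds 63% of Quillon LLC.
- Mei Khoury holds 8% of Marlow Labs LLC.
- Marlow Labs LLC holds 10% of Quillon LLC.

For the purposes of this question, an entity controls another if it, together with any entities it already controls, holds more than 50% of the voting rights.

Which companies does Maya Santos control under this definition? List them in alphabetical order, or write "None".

Maya holds 92% of Marlow, so Maya controls Marlow.
Marlow holds 93% of Tessera, so Maya controls Tessera.
Marlow and Tessera together hold 33% + 40% = 73% of Meridian, so Maya controls Meridian.
No other company's threshold is met.

Marlow Labs LLC, Meridian Oy, Tessera Estates Sarl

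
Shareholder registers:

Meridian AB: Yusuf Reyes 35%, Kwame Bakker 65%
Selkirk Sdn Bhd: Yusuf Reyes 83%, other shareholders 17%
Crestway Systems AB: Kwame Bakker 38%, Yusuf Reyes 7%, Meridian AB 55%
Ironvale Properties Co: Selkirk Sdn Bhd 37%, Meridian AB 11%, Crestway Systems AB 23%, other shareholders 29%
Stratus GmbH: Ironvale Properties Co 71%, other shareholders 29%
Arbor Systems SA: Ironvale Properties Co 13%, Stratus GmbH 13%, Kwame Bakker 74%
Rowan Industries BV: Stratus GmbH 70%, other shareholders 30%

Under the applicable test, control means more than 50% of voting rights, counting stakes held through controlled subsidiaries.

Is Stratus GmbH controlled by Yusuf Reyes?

Yusuf holds 83% of Selkirk, so Yusuf controls Selkirk.
Neither Yusuf nor any entity Yusuf controls holds any voting interest in Stratus.
So Yusuf does not control Stratus.

No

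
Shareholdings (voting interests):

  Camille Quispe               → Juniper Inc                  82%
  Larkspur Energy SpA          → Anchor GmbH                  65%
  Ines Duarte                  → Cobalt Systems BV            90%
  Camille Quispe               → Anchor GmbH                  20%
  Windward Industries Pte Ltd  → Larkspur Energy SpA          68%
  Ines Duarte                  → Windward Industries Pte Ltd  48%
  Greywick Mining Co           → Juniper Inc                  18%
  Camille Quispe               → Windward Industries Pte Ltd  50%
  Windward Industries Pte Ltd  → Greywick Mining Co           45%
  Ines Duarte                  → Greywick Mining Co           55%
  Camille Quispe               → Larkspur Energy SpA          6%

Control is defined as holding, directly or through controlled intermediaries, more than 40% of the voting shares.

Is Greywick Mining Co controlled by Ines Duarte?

Yes

Ines holds 48% of Windward, so Ines controls Windward.
Ines and Windward together hold 55% + 45% = 100% of Greywick, so Ines controls Greywick.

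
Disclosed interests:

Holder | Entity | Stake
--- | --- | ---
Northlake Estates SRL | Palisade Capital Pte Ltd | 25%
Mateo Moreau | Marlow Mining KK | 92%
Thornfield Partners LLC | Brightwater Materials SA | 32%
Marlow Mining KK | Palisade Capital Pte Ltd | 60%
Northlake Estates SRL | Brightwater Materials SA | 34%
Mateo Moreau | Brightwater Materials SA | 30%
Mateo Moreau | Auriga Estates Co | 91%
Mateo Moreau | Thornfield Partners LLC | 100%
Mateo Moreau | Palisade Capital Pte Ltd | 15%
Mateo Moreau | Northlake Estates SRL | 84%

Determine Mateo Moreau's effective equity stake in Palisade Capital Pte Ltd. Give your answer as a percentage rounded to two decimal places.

Mateo reaches Palisade along 3 paths.
Via Marlow: 92% × 60% = 55.2%.
Via Northlake: 84% × 25% = 21%.
Direct stake: 15% = 15%.
Total: 55.2% + 21% + 15% = 91.2%.
Rounded: 91.20%.

91.20%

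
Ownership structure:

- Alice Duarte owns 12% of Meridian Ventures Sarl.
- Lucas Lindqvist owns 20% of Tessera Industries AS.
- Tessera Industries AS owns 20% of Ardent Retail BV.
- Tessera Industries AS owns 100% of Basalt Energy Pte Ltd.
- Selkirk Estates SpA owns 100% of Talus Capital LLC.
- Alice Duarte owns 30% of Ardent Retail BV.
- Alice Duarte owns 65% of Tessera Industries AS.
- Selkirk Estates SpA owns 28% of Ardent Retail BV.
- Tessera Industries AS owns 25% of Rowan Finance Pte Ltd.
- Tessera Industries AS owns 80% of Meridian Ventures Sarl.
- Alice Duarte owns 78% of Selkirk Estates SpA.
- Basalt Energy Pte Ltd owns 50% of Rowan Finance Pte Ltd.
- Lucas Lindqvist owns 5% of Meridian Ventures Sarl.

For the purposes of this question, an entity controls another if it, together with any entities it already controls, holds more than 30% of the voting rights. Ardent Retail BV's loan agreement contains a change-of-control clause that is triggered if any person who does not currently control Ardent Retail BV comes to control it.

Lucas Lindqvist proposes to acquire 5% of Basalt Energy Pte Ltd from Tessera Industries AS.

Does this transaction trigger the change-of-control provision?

The purchase adds only to Lucas's holdings (Tessera's stake shrinks), so Lucas is the only person who could newly come to control Ardent.
Lucas's largest direct stake is 20% in Tessera, which does not meet the threshold, so Lucas controls no company.
Neither Lucas nor any entity Lucas controls holds any voting interest in Ardent.
So before the transaction, Lucas does not control Ardent.
After the purchase, Lucas holds 5% of Basalt directly, and Tessera's stake falls to 95%.
Lucas's side now holds 5% of Basalt, not > 30%, so Lucas still does not control Basalt.
After the transaction, neither Lucas nor any entity Lucas controls holds a voting interest in Ardent, so Lucas still does not control it.
No new person acquires control, so the clause is not triggered.

No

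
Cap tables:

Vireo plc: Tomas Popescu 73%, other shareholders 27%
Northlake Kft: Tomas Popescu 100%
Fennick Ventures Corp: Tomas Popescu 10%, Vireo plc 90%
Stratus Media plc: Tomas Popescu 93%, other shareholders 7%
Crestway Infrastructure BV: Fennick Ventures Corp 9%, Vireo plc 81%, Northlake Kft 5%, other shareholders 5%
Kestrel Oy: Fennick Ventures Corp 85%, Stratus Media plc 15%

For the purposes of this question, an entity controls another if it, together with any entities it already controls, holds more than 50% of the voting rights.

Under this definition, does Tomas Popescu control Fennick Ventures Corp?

Tomas holds 73% of Vireo, so Tomas controls Vireo.
Tomas and Vireo together hold 10% + 90% = 100% of Fennick, so Tomas controls Fennick.

Yes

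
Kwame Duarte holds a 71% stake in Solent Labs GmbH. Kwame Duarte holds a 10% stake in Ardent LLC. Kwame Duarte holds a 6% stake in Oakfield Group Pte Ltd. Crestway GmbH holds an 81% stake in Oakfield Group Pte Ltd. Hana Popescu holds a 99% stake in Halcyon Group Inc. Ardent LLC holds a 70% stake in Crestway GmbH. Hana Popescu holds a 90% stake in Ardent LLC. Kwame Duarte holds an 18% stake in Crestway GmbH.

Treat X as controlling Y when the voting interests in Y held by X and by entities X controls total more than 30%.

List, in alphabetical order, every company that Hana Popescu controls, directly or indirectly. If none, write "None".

Hana holds 90% of Ardent, so Hana controls Ardent.
Ardent holds 70% of Crestway, so Hana controls Crestway.
Crestway holds 81% of Oakfield, so Hana controls Oakfield.
Hana holds 99% of Halcyon, so Hana controls Halcyon.
No other company's threshold is met.

Ardent LLC, Crestway GmbH, Halcyon Group Inc, Oakfield Group Pte Ltd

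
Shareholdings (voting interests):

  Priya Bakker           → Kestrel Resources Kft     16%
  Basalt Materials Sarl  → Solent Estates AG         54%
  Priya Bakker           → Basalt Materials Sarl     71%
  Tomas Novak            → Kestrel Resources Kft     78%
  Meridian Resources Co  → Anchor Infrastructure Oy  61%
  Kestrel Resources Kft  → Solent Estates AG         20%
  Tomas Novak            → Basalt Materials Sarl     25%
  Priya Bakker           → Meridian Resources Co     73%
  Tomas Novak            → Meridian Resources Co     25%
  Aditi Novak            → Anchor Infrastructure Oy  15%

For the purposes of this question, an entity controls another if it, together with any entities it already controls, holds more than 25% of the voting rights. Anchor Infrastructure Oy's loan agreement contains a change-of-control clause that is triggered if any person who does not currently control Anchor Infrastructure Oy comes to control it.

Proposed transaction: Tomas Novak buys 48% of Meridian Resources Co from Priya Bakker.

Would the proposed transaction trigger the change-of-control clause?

The purchase adds only to Tomas's holdings (Priya's stake shrinks), so Tomas is the only person who could newly come to control Anchor.
Tomas holds 78% of Kestrel, so Tomas controls Kestrel.
Neither Tomas nor any entity Tomas controls holds any voting interest in Anchor.
So before the transaction, Tomas does not control Anchor.
After the purchase, Tomas's direct stake in Meridian rises to 25% + 48% = 73%, and Priya's stake falls to 25%.
Tomas holds 73% of Meridian, so Tomas controls Meridian.
Meridian holds 61% of Anchor, so Tomas controls Anchor.
Tomas did not control Anchor before and does after, so the clause is triggered.

Yes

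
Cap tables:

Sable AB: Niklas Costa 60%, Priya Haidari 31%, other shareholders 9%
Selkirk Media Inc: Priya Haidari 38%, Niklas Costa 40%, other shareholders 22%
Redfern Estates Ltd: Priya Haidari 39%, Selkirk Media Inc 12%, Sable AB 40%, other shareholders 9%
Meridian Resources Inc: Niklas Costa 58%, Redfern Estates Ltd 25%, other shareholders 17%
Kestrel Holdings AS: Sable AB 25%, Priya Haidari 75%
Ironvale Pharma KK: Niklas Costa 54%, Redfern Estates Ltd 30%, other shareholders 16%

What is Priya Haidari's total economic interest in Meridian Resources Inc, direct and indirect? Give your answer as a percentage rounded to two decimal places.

13.99%

Priya reaches Meridian along 3 paths.
Via Redfern: 39% × 25% = 9.75%.
Via Selkirk → Redfern: 38% × 12% × 25% = 1.14%.
Via Sable → Redfern: 31% × 40% × 25% = 3.1%.
Total: 9.75% + 1.14% + 3.1% = 13.99%.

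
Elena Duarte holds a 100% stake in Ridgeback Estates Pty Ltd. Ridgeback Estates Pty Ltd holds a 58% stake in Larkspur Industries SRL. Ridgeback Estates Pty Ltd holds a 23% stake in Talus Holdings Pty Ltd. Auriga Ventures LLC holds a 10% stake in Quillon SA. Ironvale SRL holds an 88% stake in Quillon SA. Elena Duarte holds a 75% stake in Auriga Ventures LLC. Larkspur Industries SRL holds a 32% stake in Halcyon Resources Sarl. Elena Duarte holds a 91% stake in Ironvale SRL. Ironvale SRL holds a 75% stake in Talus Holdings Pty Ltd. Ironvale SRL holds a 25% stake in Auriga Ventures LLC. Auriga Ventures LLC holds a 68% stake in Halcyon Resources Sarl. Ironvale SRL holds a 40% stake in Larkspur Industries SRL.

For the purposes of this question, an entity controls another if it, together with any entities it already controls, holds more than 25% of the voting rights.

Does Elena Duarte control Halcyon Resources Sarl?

Yes

Elena holds 91% of Ironvale, so Elena controls Ironvale.
Ironvale and Elena together hold 25% + 75% = 100% of Auriga, so Elena controls Auriga.
Elena holds 100% of Ridgeback, so Elena controls Ridgeback.
Ironvale and Ridgeback together hold 40% + 58% = 98% of Larkspur, so Elena controls Larkspur.
Auriga and Larkspur together hold 68% + 32% = 100% of Halcyon, so Elena controls Halcyon.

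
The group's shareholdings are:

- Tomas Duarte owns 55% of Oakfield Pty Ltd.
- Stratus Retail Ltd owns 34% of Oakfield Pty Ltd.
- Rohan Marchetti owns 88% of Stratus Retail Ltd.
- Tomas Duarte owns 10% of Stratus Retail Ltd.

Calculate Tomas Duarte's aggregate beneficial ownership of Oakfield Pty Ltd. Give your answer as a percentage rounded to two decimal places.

58.40%

Tomas reaches Oakfield along 2 paths.
Direct stake: 55% = 55%.
Via Stratus: 10% × 34% = 3.4%.
Total: 55% + 3.4% = 58.4%.
Rounded: 58.40%.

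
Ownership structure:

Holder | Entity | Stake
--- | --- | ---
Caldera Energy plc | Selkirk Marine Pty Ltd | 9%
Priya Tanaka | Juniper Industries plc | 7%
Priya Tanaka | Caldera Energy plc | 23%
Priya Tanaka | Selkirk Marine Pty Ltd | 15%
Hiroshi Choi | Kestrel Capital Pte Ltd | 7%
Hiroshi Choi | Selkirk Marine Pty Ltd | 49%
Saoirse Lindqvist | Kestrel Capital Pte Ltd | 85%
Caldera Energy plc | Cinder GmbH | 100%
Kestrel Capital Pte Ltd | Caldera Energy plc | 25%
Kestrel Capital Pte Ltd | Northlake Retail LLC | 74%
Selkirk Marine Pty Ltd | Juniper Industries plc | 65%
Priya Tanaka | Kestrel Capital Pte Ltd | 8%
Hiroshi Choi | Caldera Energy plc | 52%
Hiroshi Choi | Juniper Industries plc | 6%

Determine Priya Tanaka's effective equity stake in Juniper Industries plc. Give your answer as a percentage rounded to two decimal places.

Priya reaches Juniper along 4 paths.
Direct stake: 7% = 7%.
Via Selkirk: 15% × 65% = 9.75%.
Via Caldera → Selkirk: 23% × 9% × 65% = 1.3455%.
Via Kestrel → Caldera → Selkirk: 8% × 25% × 9% × 65% = 0.117%.
Total: 7% + 9.75% + 1.3455% + 0.117% = 18.2125%.
Rounded: 18.21%.

18.21%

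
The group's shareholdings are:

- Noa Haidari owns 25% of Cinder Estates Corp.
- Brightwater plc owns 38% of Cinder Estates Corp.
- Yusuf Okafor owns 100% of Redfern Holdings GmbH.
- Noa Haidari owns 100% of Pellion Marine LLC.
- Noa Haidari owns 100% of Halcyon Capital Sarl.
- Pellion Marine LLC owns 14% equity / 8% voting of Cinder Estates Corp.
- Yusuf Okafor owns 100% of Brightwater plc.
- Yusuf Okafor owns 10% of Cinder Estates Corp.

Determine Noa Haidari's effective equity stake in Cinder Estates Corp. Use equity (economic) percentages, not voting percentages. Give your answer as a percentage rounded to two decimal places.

Noa reaches Cinder along 2 paths.
Direct stake: 25% = 25%.
Via Pellion: 100% × 14% = 14%.
Total: 25% + 14% = 39%.
Rounded: 39.00%.

39.00%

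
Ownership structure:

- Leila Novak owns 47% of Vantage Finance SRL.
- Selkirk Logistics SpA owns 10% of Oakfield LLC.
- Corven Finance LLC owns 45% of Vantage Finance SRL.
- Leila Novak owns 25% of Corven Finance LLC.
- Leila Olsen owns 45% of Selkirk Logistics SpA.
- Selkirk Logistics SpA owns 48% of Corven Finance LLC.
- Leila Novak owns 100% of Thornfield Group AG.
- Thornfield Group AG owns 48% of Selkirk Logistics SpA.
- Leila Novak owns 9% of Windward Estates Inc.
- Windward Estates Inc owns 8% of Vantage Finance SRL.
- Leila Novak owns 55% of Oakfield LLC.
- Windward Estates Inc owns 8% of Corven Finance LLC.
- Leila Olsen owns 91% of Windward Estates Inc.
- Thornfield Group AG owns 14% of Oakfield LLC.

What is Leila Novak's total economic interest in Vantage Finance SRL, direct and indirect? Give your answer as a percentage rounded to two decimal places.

69.66%

Leila Novak reaches Vantage along 5 paths.
Direct stake: 47% = 47%.
Via Windward → Corven: 9% × 8% × 45% = 0.324%.
Via Thornfield → Selkirk → Corven: 100% × 48% × 48% × 45% = 10.368%.
Via Corven: 25% × 45% = 11.25%.
Via Windward: 9% × 8% = 0.72%.
Total: 47% + 0.324% + 10.368% + 11.25% + 0.72% = 69.662%.
Rounded: 69.66%.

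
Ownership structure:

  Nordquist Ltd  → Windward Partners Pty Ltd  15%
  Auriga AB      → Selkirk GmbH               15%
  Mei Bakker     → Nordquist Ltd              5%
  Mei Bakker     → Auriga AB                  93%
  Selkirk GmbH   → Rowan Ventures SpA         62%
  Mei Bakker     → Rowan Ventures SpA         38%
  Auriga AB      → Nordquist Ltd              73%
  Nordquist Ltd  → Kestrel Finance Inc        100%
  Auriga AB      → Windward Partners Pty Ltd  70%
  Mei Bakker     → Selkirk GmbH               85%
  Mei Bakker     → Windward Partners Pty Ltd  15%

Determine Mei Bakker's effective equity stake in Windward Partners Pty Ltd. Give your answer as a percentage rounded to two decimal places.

Mei reaches Windward along 4 paths.
Via Nordquist: 5% × 15% = 0.75%.
Via Auriga → Nordquist: 93% × 73% × 15% = 10.1835%.
Direct stake: 15% = 15%.
Via Auriga: 93% × 70% = 65.1%.
Total: 0.75% + 10.1835% + 15% + 65.1% = 91.0335%.
Rounded: 91.03%.

91.03%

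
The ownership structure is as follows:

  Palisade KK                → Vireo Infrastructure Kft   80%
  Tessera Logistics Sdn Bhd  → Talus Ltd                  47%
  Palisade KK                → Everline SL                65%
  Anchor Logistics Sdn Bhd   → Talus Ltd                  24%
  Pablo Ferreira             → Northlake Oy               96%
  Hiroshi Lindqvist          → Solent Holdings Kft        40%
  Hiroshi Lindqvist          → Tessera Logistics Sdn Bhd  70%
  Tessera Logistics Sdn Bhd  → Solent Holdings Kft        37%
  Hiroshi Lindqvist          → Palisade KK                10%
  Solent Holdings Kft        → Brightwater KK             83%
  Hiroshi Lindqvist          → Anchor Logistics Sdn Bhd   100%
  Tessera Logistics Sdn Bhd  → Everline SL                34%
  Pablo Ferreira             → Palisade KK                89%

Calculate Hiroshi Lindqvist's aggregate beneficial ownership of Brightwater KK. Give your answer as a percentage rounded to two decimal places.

54.70%

Hiroshi reaches Brightwater along 2 paths.
Via Solent: 40% × 83% = 33.2%.
Via Tessera → Solent: 70% × 37% × 83% = 21.497%.
Total: 33.2% + 21.497% = 54.697%.
Rounded: 54.70%.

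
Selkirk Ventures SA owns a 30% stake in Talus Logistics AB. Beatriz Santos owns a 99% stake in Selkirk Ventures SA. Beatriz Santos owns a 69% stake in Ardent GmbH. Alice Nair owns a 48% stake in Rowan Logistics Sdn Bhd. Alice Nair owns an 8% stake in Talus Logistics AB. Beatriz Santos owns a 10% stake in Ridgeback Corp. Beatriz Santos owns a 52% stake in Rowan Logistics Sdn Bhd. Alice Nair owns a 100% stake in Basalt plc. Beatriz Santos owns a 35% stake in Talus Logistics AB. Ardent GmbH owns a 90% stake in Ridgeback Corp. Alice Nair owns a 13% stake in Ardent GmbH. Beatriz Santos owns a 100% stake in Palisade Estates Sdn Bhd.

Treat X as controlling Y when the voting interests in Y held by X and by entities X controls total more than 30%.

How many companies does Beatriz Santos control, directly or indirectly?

Beatriz holds 69% of Ardent, so Beatriz controls Ardent.
Beatriz holds 99% of Selkirk, so Beatriz controls Selkirk.
Beatriz holds 52% of Rowan, so Beatriz controls Rowan.
Beatriz and Selkirk together hold 35% + 30% = 65% of Talus, so Beatriz controls Talus.
Beatriz and Ardent together hold 10% + 90% = 100% of Ridgeback, so Beatriz controls Ridgeback.
Beatriz holds 100% of Palisade, so Beatriz controls Palisade.
No other company's threshold is met.
Beatriz controls 6 companies.

6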